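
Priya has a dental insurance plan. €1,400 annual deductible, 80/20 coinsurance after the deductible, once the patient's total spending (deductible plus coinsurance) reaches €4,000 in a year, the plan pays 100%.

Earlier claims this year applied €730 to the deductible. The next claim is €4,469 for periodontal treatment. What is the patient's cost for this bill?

€1,429.80

€730 of the €1,400 deductible is already met, leaving €670.
The remaining €3,799 (= €4,469 − €670) moves to coinsurance.
20% of €3,799 = €759.80 falls to the patient.
That puts the patient's cost at €670 + €759.80 = €1,429.80 before any cap.
Total out-of-pocket so far would be €730 + €1,429.80 = €2,159.80, below the €4,000 cap — no reduction.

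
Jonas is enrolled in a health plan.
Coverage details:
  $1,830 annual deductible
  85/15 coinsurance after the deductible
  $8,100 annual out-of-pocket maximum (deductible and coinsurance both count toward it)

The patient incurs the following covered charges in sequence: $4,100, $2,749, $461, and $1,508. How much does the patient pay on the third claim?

#1 ($4,100): $1,830 to deductible, leaving $2,270; coinsurance $2,270 × 15% = $340.50. Patient pays $2,170.50; OOP now $2,170.50.
#2 ($2,749): deductible already satisfied, so patient's share is 15% × $2,749 = $412.35. Patient owes $412.35 (running OOP $2,582.85).
#3 ($461): deductible already satisfied, so patient's share is 15% × $461 = $69.15. Patient pays $69.15; OOP now $2,652.

$69.15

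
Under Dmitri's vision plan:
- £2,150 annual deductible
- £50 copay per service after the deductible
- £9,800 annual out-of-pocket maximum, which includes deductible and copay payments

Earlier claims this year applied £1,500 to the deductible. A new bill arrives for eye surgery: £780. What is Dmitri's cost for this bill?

£700

Deductible still to meet: £2,150 − £1,500 = £650.
After the £650 deductible portion, £780 − £650 = £130 is subject to the copay.
Copay on this service: £50.
That puts the member's cost at £650 + £50 = £700 before any cap.
Cumulative spending £1,500 + £700 = £2,200 stays under the £9,800 maximum.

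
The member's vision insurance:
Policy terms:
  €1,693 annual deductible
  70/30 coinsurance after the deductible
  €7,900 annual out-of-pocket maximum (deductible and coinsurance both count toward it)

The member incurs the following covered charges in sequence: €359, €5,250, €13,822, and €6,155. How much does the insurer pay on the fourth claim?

Claim 1 (€359): fully absorbed by the deductible. Cost to member: €359. OOP to date €359. Plan pays €359 − €359 = €0.
Claim 2 (€5,250): €1,334 finishes the deductible; €3,916 goes to coinsurance; 30% of €3,916 = €1,174.80. Member pays €2,508.80; OOP now €2,867.80. Plan pays €5,250 − €2,508.80 = €2,741.20.
Claim 3 (€13,822): deductible already satisfied, so member's share is 30% × €13,822 = €4,146.60. Member owes €4,146.60 (running OOP €7,014.40). Insurer: €13,822 − €4,146.60 = €9,675.40.
Claim 4 (€6,155): deductible met; 30% of €6,155 = €1,846.50. That would push OOP to €8,860.90, over the €7,900 cap, so member pays €7,900 − €7,014.40 = €885.60. Insurer: €6,155 − €885.60 = €5,269.40.

€5,269.40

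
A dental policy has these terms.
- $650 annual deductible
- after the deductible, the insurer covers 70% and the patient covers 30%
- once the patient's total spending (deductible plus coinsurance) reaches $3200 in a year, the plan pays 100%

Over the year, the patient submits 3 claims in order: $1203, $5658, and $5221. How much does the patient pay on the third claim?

$686.70

#1 ($1203): $650 finishes the deductible; $553 goes to coinsurance; coinsurance $553 × 30% = $165.90. Patient pays $815.90; OOP now $815.90.
#2 ($5658): deductible met; 30% of $5658 = $1697.40. Patient pays $1697.40; OOP now $2513.30.
#3 ($5221): 30% coinsurance on $5221 = $1566.30. Adding that to $2513.30 gives $4079.60, past the $3200 cap; patient pays only $3200 − $2513.30 = $686.70.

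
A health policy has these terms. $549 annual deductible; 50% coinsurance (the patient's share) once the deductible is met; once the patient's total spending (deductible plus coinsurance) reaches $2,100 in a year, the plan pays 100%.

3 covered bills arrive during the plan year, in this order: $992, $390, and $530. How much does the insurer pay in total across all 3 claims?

Claim 1 ($992): $549 finishes the deductible; $443 goes to coinsurance; patient's 50% is $221.50. Patient owes $770.50 (running OOP $770.50). Plan pays $992 − $770.50 = $221.50.
Claim 2 ($390): deductible already satisfied, so patient's share is 50% × $390 = $195. Cost to patient: $195. OOP to date $965.50. Insurer: $390 − $195 = $195.
Claim 3 ($530): deductible already satisfied, so patient's share is 50% × $530 = $265. Cost to patient: $265. OOP to date $1,230.50. Insurer: $530 − $265 = $265.
Insurer total: $221.50 + $195 + $265 = $681.50.

$681.50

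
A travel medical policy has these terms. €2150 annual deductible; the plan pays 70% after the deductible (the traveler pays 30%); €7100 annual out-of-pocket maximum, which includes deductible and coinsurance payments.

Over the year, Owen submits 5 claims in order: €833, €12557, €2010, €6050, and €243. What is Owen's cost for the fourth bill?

Claim 1 (€833): all of it applies to the deductible. Cost to traveler: €833. OOP to date €833.
Claim 2 (€12557): deductible takes €1317, €11240 remains; coinsurance €11240 × 30% = €3372. Traveler pays €4689; OOP now €5522.
Claim 3 (€2010): 30% coinsurance on €2010 = €603. Traveler owes €603 (running OOP €6125).
Claim 4 (€6050): 30% coinsurance on €6050 = €1815. Adding that to €6125 gives €7940, past the €7100 cap; traveler pays only €7100 − €6125 = €975.

€975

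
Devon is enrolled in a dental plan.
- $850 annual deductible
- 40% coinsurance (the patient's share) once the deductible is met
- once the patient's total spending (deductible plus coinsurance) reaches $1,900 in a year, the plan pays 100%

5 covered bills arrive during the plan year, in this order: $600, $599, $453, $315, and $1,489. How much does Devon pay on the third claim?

$181.20

#1 ($600): all of it applies to the deductible. Patient owes $600 (running OOP $600).
#2 ($599): deductible takes $250, $349 remains; 40% of $349 = $139.60. Patient pays $389.60; OOP now $989.60.
#3 ($453): deductible already satisfied, so patient's share is 40% × $453 = $181.20. Patient pays $181.20; OOP now $1,170.80.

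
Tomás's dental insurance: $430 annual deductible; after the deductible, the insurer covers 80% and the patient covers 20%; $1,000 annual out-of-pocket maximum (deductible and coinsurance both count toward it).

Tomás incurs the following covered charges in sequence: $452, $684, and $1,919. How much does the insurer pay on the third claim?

Claim 1 — $452: $430 finishes the deductible; $22 goes to coinsurance; coinsurance $22 × 20% = $4.40. Patient pays $434.40; OOP now $434.40. Plan pays $452 − $434.40 = $17.60.
Claim 2 — $684: deductible already satisfied, so patient's share is 20% × $684 = $136.80. Cost to patient: $136.80. OOP to date $571.20. Plan pays $684 − $136.80 = $547.20.
Claim 3 — $1,919: 20% coinsurance on $1,919 = $383.80. Cost to patient: $383.80. OOP to date $955. Plan pays $1,919 − $383.80 = $1,535.20.

$1,535.20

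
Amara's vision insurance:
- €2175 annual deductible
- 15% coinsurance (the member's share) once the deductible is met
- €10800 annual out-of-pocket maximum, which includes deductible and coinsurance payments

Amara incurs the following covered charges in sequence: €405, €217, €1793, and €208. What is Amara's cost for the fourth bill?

€31.20

Claim 1 — €405: all of it applies to the deductible. Member pays €405; OOP now €405.
Claim 2 — €217: fully absorbed by the deductible. Member owes €217 (running OOP €622).
Claim 3 — €1793: €1553 finishes the deductible; €240 goes to coinsurance; 15% of €240 = €36. Member pays €1589; OOP now €2211.
Claim 4 — €208: 15% coinsurance on €208 = €31.20. Cost to member: €31.20. OOP to date €2242.20.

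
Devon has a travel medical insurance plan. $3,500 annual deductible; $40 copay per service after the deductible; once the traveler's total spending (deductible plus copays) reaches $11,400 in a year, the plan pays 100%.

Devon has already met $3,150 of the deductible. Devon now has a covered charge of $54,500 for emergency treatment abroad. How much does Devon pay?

$390

Remaining deductible: $3,500 − $3,150 = $350.
The remaining $54,150 (= $54,500 − $350) moves to the copay.
Copay on this service: $40.
So the traveler owes $350 + $40 = $390 before any cap.
Total out-of-pocket so far would be $3,150 + $390 = $3,540, below the $11,400 cap — no reduction.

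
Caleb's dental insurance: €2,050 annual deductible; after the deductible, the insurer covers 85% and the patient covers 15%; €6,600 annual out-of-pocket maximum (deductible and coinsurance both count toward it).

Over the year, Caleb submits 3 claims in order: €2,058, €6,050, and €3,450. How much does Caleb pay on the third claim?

€517.50

Claim 1 — €2,058: €2,050 to deductible, leaving €8; patient's 15% is €1.20. Patient pays €2,051.20; OOP now €2,051.20.
Claim 2 — €6,050: deductible already satisfied, so patient's share is 15% × €6,050 = €907.50. Patient owes €907.50 (running OOP €2,958.70).
Claim 3 — €3,450: 15% coinsurance on €3,450 = €517.50. Patient pays €517.50; OOP now €3,476.20.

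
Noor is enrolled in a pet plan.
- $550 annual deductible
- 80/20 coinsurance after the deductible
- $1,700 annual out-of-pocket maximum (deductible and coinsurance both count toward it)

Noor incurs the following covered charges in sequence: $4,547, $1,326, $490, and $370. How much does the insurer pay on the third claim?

$404.60

Bill 1, $4,547: $550 finishes the deductible; $3,997 goes to coinsurance; 20% of $3,997 = $799.40. Owner owes $1,349.40 (running OOP $1,349.40). Insurer: $4,547 − $1,349.40 = $3,197.60.
Bill 2, $1,326: deductible met; 20% of $1,326 = $265.20. Cost to owner: $265.20. OOP to date $1,614.60. Plan pays $1,326 − $265.20 = $1,060.80.
Bill 3, $490: deductible already satisfied, so owner's share is 20% × $490 = $98. OOP would hit $1,712.60 > $1,700, so the cap limits the owner to $1,700 − $1,614.60 = $85.40. Plan pays $490 − $85.40 = $404.60.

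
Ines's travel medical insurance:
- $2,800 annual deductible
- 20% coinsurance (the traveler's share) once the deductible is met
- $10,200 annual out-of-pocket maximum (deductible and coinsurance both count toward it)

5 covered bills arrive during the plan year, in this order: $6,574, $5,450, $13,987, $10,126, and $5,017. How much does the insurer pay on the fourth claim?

$8,100.80

Claim 1 — $6,574: deductible takes $2,800, $3,774 remains; 20% of $3,774 = $754.80. Cost to traveler: $3,554.80. OOP to date $3,554.80. Insurer: $6,574 − $3,554.80 = $3,019.20.
Claim 2 — $5,450: 20% coinsurance on $5,450 = $1,090. Cost to traveler: $1,090. OOP to date $4,644.80. Plan pays $5,450 − $1,090 = $4,360.
Claim 3 — $13,987: 20% coinsurance on $13,987 = $2,797.40. Cost to traveler: $2,797.40. OOP to date $7,442.20. Insurer: $13,987 − $2,797.40 = $11,189.60.
Claim 4 — $10,126: deductible met; 20% of $10,126 = $2,025.20. Cost to traveler: $2,025.20. OOP to date $9,467.40. Plan pays $10,126 − $2,025.20 = $8,100.80.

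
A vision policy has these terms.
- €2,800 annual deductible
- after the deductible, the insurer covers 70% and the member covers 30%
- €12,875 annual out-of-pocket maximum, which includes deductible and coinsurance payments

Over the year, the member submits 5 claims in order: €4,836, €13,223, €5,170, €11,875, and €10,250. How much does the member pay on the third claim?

Claim 1 — €4,836: €2,800 finishes the deductible; €2,036 goes to coinsurance; member's 30% is €610.80. Cost to member: €3,410.80. OOP to date €3,410.80.
Claim 2 — €13,223: 30% coinsurance on €13,223 = €3,966.90. Member pays €3,966.90; OOP now €7,377.70.
Claim 3 — €5,170: deductible already satisfied, so member's share is 30% × €5,170 = €1,551. Member pays €1,551; OOP now €8,928.70.

€1,551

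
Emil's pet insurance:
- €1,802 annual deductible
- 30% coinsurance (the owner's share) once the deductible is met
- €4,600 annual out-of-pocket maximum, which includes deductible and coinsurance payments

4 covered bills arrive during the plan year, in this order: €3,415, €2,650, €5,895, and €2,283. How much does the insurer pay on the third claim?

Claim 1 — €3,415: €1,802 finishes the deductible; €1,613 goes to coinsurance; 30% of €1,613 = €483.90. Owner owes €2,285.90 (running OOP €2,285.90). Insurer: €3,415 − €2,285.90 = €1,129.10.
Claim 2 — €2,650: 30% coinsurance on €2,650 = €795. Owner pays €795; OOP now €3,080.90. Plan pays €2,650 − €795 = €1,855.
Claim 3 — €5,895: deductible already satisfied, so owner's share is 30% × €5,895 = €1,768.50. That would push OOP to €4,849.40, over the €4,600 cap, so owner pays €4,600 − €3,080.90 = €1,519.10. Plan pays €5,895 − €1,519.10 = €4,375.90.

€4,375.90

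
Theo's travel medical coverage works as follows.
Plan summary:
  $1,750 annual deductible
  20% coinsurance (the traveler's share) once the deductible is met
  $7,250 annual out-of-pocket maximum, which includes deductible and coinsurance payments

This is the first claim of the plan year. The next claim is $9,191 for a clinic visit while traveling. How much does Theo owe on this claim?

$3,238.20

Deductible not yet touched, so the first $1,750 of the bill goes to the deductible.
The remaining $7,441 (= $9,191 − $1,750) moves to coinsurance.
20% of $7,441 = $1,488.20 falls to the traveler.
So the traveler owes $1,750 + $1,488.20 = $3,238.20 before any cap.
Cumulative spending $0 + $3,238.20 = $3,238.20 stays under the $7,250 maximum.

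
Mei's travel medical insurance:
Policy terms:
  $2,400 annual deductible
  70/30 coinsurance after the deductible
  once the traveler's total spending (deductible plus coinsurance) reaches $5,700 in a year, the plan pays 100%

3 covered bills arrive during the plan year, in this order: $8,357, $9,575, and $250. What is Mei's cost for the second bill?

Bill 1, $8,357: deductible takes $2,400, $5,957 remains; traveler's 30% is $1,787.10. Traveler owes $4,187.10 (running OOP $4,187.10).
Bill 2, $9,575: 30% coinsurance on $9,575 = $2,872.50. Adding that to $4,187.10 gives $7,059.60, past the $5,700 cap; traveler pays only $5,700 − $4,187.10 = $1,512.90.

$1,512.90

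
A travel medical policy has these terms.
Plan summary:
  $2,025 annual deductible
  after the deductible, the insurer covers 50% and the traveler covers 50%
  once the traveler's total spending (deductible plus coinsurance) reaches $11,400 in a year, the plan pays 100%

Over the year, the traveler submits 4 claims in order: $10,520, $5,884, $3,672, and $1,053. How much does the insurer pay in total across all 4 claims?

#1 ($10,520): $2,025 to deductible, leaving $8,495; 50% of $8,495 = $4,247.50. Cost to traveler: $6,272.50. OOP to date $6,272.50. Plan pays $10,520 − $6,272.50 = $4,247.50.
#2 ($5,884): deductible met; 50% of $5,884 = $2,942. Traveler owes $2,942 (running OOP $9,214.50). Plan pays $5,884 − $2,942 = $2,942.
#3 ($3,672): deductible already satisfied, so traveler's share is 50% × $3,672 = $1,836. Cost to traveler: $1,836. OOP to date $11,050.50. Plan pays $3,672 − $1,836 = $1,836.
#4 ($1,053): deductible already satisfied, so traveler's share is 50% × $1,053 = $526.50. That would push OOP to $11,577, over the $11,400 cap, so traveler pays $11,400 − $11,050.50 = $349.50. Insurer: $1,053 − $349.50 = $703.50.
Insurer total: $4,247.50 + $2,942 + $1,836 + $703.50 = $9,729.

$9,729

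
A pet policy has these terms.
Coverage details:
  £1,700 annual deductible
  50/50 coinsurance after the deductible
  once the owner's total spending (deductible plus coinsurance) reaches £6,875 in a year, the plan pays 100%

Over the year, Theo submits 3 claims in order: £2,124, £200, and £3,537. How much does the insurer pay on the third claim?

Claim 1 (£2,124): £1,700 finishes the deductible; £424 goes to coinsurance; owner's 50% is £212. Owner pays £1,912; OOP now £1,912. Plan pays £2,124 − £1,912 = £212.
Claim 2 (£200): deductible met; 50% of £200 = £100. Owner owes £100 (running OOP £2,012). Insurer: £200 − £100 = £100.
Claim 3 (£3,537): deductible met; 50% of £3,537 = £1,768.50. Cost to owner: £1,768.50. OOP to date £3,780.50. Insurer: £3,537 − £1,768.50 = £1,768.50.

£1,768.50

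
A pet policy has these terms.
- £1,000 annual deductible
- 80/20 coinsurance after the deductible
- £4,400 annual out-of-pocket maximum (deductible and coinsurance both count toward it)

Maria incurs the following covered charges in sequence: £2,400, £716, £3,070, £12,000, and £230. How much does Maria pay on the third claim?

£614

Bill 1, £2,400: £1,000 to deductible, leaving £1,400; 20% of £1,400 = £280. Cost to owner: £1,280. OOP to date £1,280.
Bill 2, £716: deductible met; 20% of £716 = £143.20. Owner owes £143.20 (running OOP £1,423.20).
Bill 3, £3,070: deductible already satisfied, so owner's share is 20% × £3,070 = £614. Owner pays £614; OOP now £2,037.20.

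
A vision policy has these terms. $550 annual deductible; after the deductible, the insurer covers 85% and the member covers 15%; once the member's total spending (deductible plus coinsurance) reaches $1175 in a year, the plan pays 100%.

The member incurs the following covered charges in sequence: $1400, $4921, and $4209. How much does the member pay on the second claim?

Claim 1 — $1400: deductible takes $550, $850 remains; member's 15% is $127.50. Cost to member: $677.50. OOP to date $677.50.
Claim 2 — $4921: deductible met; 15% of $4921 = $738.15. OOP would hit $1415.65 > $1175, so the cap limits the member to $1175 − $677.50 = $497.50.

$497.50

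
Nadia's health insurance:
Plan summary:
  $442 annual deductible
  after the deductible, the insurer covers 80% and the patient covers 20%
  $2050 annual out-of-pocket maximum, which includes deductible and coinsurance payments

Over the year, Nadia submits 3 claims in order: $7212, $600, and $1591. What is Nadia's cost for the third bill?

Claim 1 ($7212): deductible takes $442, $6770 remains; patient's 20% is $1354. Patient pays $1796; OOP now $1796.
Claim 2 ($600): 20% coinsurance on $600 = $120. Patient pays $120; OOP now $1916.
Claim 3 ($1591): deductible already satisfied, so patient's share is 20% × $1591 = $318.20. That would push OOP to $2234.20, over the $2050 cap, so patient pays $2050 − $1916 = $134.

$134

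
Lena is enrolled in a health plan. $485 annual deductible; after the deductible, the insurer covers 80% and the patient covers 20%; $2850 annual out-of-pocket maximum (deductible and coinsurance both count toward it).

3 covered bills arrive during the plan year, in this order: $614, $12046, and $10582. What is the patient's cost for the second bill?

$2339.20

#1 ($614): $485 to deductible, leaving $129; coinsurance $129 × 20% = $25.80. Patient owes $510.80 (running OOP $510.80).
#2 ($12046): 20% coinsurance on $12046 = $2409.20. Adding that to $510.80 gives $2920, past the $2850 cap; patient pays only $2850 − $510.80 = $2339.20.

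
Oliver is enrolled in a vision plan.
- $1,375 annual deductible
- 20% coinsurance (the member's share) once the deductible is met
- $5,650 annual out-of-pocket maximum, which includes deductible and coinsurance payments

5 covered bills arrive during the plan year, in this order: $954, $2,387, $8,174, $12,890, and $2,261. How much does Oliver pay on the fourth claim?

$2,247

Claim 1 — $954: all of it applies to the deductible. Member pays $954; OOP now $954.
Claim 2 — $2,387: $421 finishes the deductible; $1,966 goes to coinsurance; 20% of $1,966 = $393.20. Member pays $814.20; OOP now $1,768.20.
Claim 3 — $8,174: deductible already satisfied, so member's share is 20% × $8,174 = $1,634.80. Member pays $1,634.80; OOP now $3,403.
Claim 4 — $12,890: 20% coinsurance on $12,890 = $2,578. That would push OOP to $5,981, over the $5,650 cap, so member pays $5,650 − $3,403 = $2,247.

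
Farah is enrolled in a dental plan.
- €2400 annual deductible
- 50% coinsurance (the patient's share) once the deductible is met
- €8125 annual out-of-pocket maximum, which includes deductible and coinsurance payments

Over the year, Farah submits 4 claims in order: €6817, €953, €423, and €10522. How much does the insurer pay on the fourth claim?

€7693.50

Claim 1 — €6817: €2400 finishes the deductible; €4417 goes to coinsurance; patient's 50% is €2208.50. Patient owes €4608.50 (running OOP €4608.50). Insurer: €6817 − €4608.50 = €2208.50.
Claim 2 — €953: deductible met; 50% of €953 = €476.50. Cost to patient: €476.50. OOP to date €5085. Insurer: €953 − €476.50 = €476.50.
Claim 3 — €423: deductible met; 50% of €423 = €211.50. Cost to patient: €211.50. OOP to date €5296.50. Plan pays €423 − €211.50 = €211.50.
Claim 4 — €10522: deductible met; 50% of €10522 = €5261. That would push OOP to €10557.50, over the €8125 cap, so patient pays €8125 − €5296.50 = €2828.50. Insurer: €10522 − €2828.50 = €7693.50.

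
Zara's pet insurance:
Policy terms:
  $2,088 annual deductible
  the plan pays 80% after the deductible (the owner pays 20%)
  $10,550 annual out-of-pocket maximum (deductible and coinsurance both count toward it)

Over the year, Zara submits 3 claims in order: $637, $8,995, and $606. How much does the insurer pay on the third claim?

#1 ($637): all of it applies to the deductible. Cost to owner: $637. OOP to date $637. Plan pays $637 − $637 = $0.
#2 ($8,995): $1,451 to deductible, leaving $7,544; 20% of $7,544 = $1,508.80. Owner pays $2,959.80; OOP now $3,596.80. Plan pays $8,995 − $2,959.80 = $6,035.20.
#3 ($606): deductible met; 20% of $606 = $121.20. Owner pays $121.20; OOP now $3,718. Insurer: $606 − $121.20 = $484.80.

$484.80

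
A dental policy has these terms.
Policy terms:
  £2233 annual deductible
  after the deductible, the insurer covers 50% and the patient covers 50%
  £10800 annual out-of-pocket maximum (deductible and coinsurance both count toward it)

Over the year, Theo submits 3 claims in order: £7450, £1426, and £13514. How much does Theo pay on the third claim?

#1 (£7450): £2233 finishes the deductible; £5217 goes to coinsurance; patient's 50% is £2608.50. Patient pays £4841.50; OOP now £4841.50.
#2 (£1426): 50% coinsurance on £1426 = £713. Patient owes £713 (running OOP £5554.50).
#3 (£13514): deductible met; 50% of £13514 = £6757. Adding that to £5554.50 gives £12311.50, past the £10800 cap; patient pays only £10800 − £5554.50 = £5245.50.

£5245.50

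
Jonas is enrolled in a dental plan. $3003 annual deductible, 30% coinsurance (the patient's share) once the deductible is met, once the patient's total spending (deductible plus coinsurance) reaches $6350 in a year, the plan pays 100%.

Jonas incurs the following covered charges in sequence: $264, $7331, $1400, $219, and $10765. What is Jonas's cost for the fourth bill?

#1 ($264): entire amount goes to the deductible. Cost to patient: $264. OOP to date $264.
#2 ($7331): $2739 to deductible, leaving $4592; coinsurance $4592 × 30% = $1377.60. Patient pays $4116.60; OOP now $4380.60.
#3 ($1400): deductible already satisfied, so patient's share is 30% × $1400 = $420. Cost to patient: $420. OOP to date $4800.60.
#4 ($219): deductible met; 30% of $219 = $65.70. Patient owes $65.70 (running OOP $4866.30).

$65.70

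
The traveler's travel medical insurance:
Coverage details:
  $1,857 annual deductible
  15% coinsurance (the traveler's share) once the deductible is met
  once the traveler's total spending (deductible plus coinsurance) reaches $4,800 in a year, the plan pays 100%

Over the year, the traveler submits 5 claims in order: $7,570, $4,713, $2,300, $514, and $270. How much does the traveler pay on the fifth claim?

$40.50

Claim 1 ($7,570): $1,857 finishes the deductible; $5,713 goes to coinsurance; coinsurance $5,713 × 15% = $856.95. Traveler pays $2,713.95; OOP now $2,713.95.
Claim 2 ($4,713): 15% coinsurance on $4,713 = $706.95. Traveler pays $706.95; OOP now $3,420.90.
Claim 3 ($2,300): deductible already satisfied, so traveler's share is 15% × $2,300 = $345. Traveler pays $345; OOP now $3,765.90.
Claim 4 ($514): deductible already satisfied, so traveler's share is 15% × $514 = $77.10. Traveler pays $77.10; OOP now $3,843.
Claim 5 ($270): 15% coinsurance on $270 = $40.50. Traveler owes $40.50 (running OOP $3,883.50).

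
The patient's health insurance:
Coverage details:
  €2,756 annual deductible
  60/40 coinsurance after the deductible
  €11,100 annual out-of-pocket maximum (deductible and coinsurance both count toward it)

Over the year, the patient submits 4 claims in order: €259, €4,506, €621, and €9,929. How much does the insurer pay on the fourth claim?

Claim 1 — €259: entire amount goes to the deductible. Cost to patient: €259. OOP to date €259. Insurer: €259 − €259 = €0.
Claim 2 — €4,506: €2,497 to deductible, leaving €2,009; patient's 40% is €803.60. Patient pays €3,300.60; OOP now €3,559.60. Insurer: €4,506 − €3,300.60 = €1,205.40.
Claim 3 — €621: deductible met; 40% of €621 = €248.40. Cost to patient: €248.40. OOP to date €3,808. Insurer: €621 − €248.40 = €372.60.
Claim 4 — €9,929: deductible already satisfied, so patient's share is 40% × €9,929 = €3,971.60. Cost to patient: €3,971.60. OOP to date €7,779.60. Plan pays €9,929 − €3,971.60 = €5,957.40.

€5,957.40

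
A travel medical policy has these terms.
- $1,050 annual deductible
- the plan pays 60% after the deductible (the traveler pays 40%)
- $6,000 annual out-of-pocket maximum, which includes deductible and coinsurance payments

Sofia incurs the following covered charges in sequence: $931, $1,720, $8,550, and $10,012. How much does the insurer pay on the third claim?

$5,130

#1 ($931): all of it applies to the deductible. Cost to traveler: $931. OOP to date $931. Plan pays $931 − $931 = $0.
#2 ($1,720): $119 finishes the deductible; $1,601 goes to coinsurance; coinsurance $1,601 × 40% = $640.40. Cost to traveler: $759.40. OOP to date $1,690.40. Insurer: $1,720 − $759.40 = $960.60.
#3 ($8,550): deductible already satisfied, so traveler's share is 40% × $8,550 = $3,420. Cost to traveler: $3,420. OOP to date $5,110.40. Insurer: $8,550 − $3,420 = $5,130.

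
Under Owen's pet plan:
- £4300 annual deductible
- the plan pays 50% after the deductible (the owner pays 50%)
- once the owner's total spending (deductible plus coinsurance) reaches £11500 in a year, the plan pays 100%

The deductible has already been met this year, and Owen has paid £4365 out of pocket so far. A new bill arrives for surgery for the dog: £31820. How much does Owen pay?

With the deductible met, the entire £31820 is subject to coinsurance.
Owner's 50% share of £31820 is £15910.
Year-to-date out-of-pocket would reach £4365 + £15910 = £20275, above the £11500 maximum, so the owner pays only £11500 − £4365 = £7135.

£7135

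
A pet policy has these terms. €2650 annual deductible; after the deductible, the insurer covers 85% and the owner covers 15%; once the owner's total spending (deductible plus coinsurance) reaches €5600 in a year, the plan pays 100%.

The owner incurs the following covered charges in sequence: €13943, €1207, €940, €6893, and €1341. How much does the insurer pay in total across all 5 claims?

€18724

Claim 1 — €13943: €2650 to deductible, leaving €11293; owner's 15% is €1693.95. Cost to owner: €4343.95. OOP to date €4343.95. Plan pays €13943 − €4343.95 = €9599.05.
Claim 2 — €1207: deductible already satisfied, so owner's share is 15% × €1207 = €181.05. Owner owes €181.05 (running OOP €4525). Insurer: €1207 − €181.05 = €1025.95.
Claim 3 — €940: deductible already satisfied, so owner's share is 15% × €940 = €141. Cost to owner: €141. OOP to date €4666. Insurer: €940 − €141 = €799.
Claim 4 — €6893: deductible met; 15% of €6893 = €1033.95. That would push OOP to €5699.95, over the €5600 cap, so owner pays €5600 − €4666 = €934. Plan pays €6893 − €934 = €5959.
Claim 5 — €1341: deductible already satisfied, so owner's share is 15% × €1341 = €201.15. OOP would hit €5801.15 > €5600, so the cap limits the owner to €5600 − €5600 = €0. Insurer: €1341 − €0 = €1341.
Insurer total: €9599.05 + €1025.95 + €799 + €5959 + €1341 = €18724.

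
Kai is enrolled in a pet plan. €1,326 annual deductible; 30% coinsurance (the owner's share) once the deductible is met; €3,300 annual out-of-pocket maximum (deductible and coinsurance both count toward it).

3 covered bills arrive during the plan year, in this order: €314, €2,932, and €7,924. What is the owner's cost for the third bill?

Claim 1 (€314): entire amount goes to the deductible. Owner pays €314; OOP now €314.
Claim 2 (€2,932): deductible takes €1,012, €1,920 remains; 30% of €1,920 = €576. Owner owes €1,588 (running OOP €1,902).
Claim 3 (€7,924): deductible met; 30% of €7,924 = €2,377.20. That would push OOP to €4,279.20, over the €3,300 cap, so owner pays €3,300 − €1,902 = €1,398.

€1,398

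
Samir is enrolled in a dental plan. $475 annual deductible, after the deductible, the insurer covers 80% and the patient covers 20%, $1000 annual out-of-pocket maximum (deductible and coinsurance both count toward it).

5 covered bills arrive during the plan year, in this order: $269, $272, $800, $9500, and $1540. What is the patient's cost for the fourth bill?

$351.80

Claim 1 — $269: fully absorbed by the deductible. Cost to patient: $269. OOP to date $269.
Claim 2 — $272: $206 to deductible, leaving $66; patient's 20% is $13.20. Patient pays $219.20; OOP now $488.20.
Claim 3 — $800: 20% coinsurance on $800 = $160. Cost to patient: $160. OOP to date $648.20.
Claim 4 — $9500: deductible already satisfied, so patient's share is 20% × $9500 = $1900. That would push OOP to $2548.20, over the $1000 cap, so patient pays $1000 − $648.20 = $351.80.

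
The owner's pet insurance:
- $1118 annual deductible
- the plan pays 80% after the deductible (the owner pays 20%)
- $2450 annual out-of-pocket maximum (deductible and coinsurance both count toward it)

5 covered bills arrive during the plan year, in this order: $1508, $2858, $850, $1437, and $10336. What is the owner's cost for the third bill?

Bill 1, $1508: $1118 finishes the deductible; $390 goes to coinsurance; coinsurance $390 × 20% = $78. Owner pays $1196; OOP now $1196.
Bill 2, $2858: deductible met; 20% of $2858 = $571.60. Owner pays $571.60; OOP now $1767.60.
Bill 3, $850: 20% coinsurance on $850 = $170. Cost to owner: $170. OOP to date $1937.60.

$170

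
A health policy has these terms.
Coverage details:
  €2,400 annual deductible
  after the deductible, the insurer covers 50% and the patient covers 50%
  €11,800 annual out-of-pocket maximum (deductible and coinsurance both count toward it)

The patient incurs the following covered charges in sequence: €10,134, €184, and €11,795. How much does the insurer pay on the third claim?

Claim 1 — €10,134: deductible takes €2,400, €7,734 remains; patient's 50% is €3,867. Patient owes €6,267 (running OOP €6,267). Plan pays €10,134 − €6,267 = €3,867.
Claim 2 — €184: deductible already satisfied, so patient's share is 50% × €184 = €92. Patient pays €92; OOP now €6,359. Insurer: €184 − €92 = €92.
Claim 3 — €11,795: 50% coinsurance on €11,795 = €5,897.50. OOP would hit €12,256.50 > €11,800, so the cap limits the patient to €11,800 − €6,359 = €5,441. Insurer: €11,795 − €5,441 = €6,354.

€6,354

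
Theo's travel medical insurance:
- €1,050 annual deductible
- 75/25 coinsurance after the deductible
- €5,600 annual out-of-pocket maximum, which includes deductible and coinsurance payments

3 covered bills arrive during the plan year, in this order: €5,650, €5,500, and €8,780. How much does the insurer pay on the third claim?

€6,755

Claim 1 (€5,650): €1,050 finishes the deductible; €4,600 goes to coinsurance; coinsurance €4,600 × 25% = €1,150. Traveler owes €2,200 (running OOP €2,200). Insurer: €5,650 − €2,200 = €3,450.
Claim 2 (€5,500): 25% coinsurance on €5,500 = €1,375. Traveler owes €1,375 (running OOP €3,575). Insurer: €5,500 − €1,375 = €4,125.
Claim 3 (€8,780): 25% coinsurance on €8,780 = €2,195. Adding that to €3,575 gives €5,770, past the €5,600 cap; traveler pays only €5,600 − €3,575 = €2,025. Insurer: €8,780 − €2,025 = €6,755.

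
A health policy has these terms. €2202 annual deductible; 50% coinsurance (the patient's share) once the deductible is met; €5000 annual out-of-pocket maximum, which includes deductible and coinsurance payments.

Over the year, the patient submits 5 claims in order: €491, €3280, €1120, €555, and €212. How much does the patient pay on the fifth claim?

€106

Bill 1, €491: entire amount goes to the deductible. Patient owes €491 (running OOP €491).
Bill 2, €3280: €1711 finishes the deductible; €1569 goes to coinsurance; coinsurance €1569 × 50% = €784.50. Patient owes €2495.50 (running OOP €2986.50).
Bill 3, €1120: deductible already satisfied, so patient's share is 50% × €1120 = €560. Patient owes €560 (running OOP €3546.50).
Bill 4, €555: deductible met; 50% of €555 = €277.50. Patient owes €277.50 (running OOP €3824).
Bill 5, €212: 50% coinsurance on €212 = €106. Patient owes €106 (running OOP €3930).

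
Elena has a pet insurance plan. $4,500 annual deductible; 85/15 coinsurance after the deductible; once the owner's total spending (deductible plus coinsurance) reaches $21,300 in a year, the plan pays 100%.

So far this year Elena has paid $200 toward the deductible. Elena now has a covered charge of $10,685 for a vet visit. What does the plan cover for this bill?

$5,427.25

$200 of the $4,500 deductible is already met, leaving $4,300.
After the $4,300 deductible portion, $10,685 − $4,300 = $6,385 is subject to coinsurance.
Coinsurance: $6,385 × 15% = $957.75.
So the owner owes $4,300 + $957.75 = $5,257.75 before any cap.
Total out-of-pocket so far would be $200 + $5,257.75 = $5,457.75, below the $21,300 cap — no reduction.
The insurer covers the remainder: $10,685 − $5,257.75 = $5,427.25.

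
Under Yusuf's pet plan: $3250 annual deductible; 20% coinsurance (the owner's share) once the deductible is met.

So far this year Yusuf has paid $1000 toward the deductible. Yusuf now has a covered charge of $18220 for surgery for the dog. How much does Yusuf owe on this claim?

$5444

Deductible still to meet: $3250 − $1000 = $2250.
After the $2250 deductible portion, $18220 − $2250 = $15970 is subject to coinsurance.
Coinsurance: $15970 × 20% = $3194.
That puts the owner's cost at $2250 + $3194 = $5444.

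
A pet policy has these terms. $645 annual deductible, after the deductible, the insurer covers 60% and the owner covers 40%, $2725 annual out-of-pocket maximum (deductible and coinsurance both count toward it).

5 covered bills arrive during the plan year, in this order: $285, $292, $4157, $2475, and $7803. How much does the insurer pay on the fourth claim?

Claim 1 — $285: fully absorbed by the deductible. Owner owes $285 (running OOP $285). Plan pays $285 − $285 = $0.
Claim 2 — $292: fully absorbed by the deductible. Owner pays $292; OOP now $577. Insurer: $292 − $292 = $0.
Claim 3 — $4157: $68 finishes the deductible; $4089 goes to coinsurance; 40% of $4089 = $1635.60. Owner owes $1703.60 (running OOP $2280.60). Plan pays $4157 − $1703.60 = $2453.40.
Claim 4 — $2475: deductible already satisfied, so owner's share is 40% × $2475 = $990. That would push OOP to $3270.60, over the $2725 cap, so owner pays $2725 − $2280.60 = $444.40. Insurer: $2475 − $444.40 = $2030.60.

$2030.60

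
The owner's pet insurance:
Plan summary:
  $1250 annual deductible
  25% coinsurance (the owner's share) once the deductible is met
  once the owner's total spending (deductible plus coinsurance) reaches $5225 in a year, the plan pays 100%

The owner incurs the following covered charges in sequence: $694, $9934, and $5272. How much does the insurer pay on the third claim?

$3954

#1 ($694): entire amount goes to the deductible. Owner owes $694 (running OOP $694). Insurer: $694 − $694 = $0.
#2 ($9934): $556 to deductible, leaving $9378; coinsurance $9378 × 25% = $2344.50. Cost to owner: $2900.50. OOP to date $3594.50. Insurer: $9934 − $2900.50 = $7033.50.
#3 ($5272): deductible met; 25% of $5272 = $1318. Cost to owner: $1318. OOP to date $4912.50. Insurer: $5272 − $1318 = $3954.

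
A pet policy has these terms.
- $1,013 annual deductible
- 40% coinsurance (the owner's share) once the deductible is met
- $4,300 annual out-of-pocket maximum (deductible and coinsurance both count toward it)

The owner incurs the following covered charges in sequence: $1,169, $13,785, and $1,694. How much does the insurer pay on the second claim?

$10,560.40

Claim 1 — $1,169: $1,013 to deductible, leaving $156; owner's 40% is $62.40. Owner pays $1,075.40; OOP now $1,075.40. Plan pays $1,169 − $1,075.40 = $93.60.
Claim 2 — $13,785: deductible already satisfied, so owner's share is 40% × $13,785 = $5,514. Adding that to $1,075.40 gives $6,589.40, past the $4,300 cap; owner pays only $4,300 − $1,075.40 = $3,224.60. Insurer: $13,785 − $3,224.60 = $10,560.40.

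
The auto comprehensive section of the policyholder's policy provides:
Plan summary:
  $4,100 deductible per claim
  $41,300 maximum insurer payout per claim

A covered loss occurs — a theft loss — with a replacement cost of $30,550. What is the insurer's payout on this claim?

After the deductible, $30,550 − $4,100 = $26,450 remains.
$26,450 is within the $41,300 limit, so the insurer pays $26,450.

$26,450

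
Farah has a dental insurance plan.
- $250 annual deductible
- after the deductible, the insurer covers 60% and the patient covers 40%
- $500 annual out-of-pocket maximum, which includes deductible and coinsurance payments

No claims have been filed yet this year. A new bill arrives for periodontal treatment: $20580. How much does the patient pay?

$500

The full $250 deductible is still open; $250 of this bill applies to it.
That leaves $20580 − $250 = $20330 for coinsurance.
Patient's 40% share of $20330 is $8132.
That puts the patient's cost at $250 + $8132 = $8382 before any cap.
Adding $8382 to the $0 already spent would give $8382, which exceeds the $500 cap; the patient pays just $500 − $0 = $500.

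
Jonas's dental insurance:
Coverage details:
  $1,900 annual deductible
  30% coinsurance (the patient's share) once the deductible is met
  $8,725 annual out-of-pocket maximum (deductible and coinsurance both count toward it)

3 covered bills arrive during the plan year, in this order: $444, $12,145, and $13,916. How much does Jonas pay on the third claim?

$3,618.30

Claim 1 ($444): all of it applies to the deductible. Cost to patient: $444. OOP to date $444.
Claim 2 ($12,145): $1,456 finishes the deductible; $10,689 goes to coinsurance; patient's 30% is $3,206.70. Patient owes $4,662.70 (running OOP $5,106.70).
Claim 3 ($13,916): deductible met; 30% of $13,916 = $4,174.80. That would push OOP to $9,281.50, over the $8,725 cap, so patient pays $8,725 − $5,106.70 = $3,618.30.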